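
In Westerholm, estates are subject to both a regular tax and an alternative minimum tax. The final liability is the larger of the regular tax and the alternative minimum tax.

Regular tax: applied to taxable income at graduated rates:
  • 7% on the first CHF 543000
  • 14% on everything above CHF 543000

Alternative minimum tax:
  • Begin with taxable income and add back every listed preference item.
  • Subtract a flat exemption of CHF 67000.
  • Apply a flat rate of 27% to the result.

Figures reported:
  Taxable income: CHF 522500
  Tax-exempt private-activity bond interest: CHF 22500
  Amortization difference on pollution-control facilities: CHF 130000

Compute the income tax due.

Regular tax:
  CHF 522500 × 7% = CHF 36575

Alternative minimum tax:
  Adjusted income: CHF 522500 + CHF 22500 + CHF 130000 = CHF 675000
  Less exemption CHF 67000 → base CHF 608000
  CHF 608000 × 27% = CHF 164160

CHF 164160 > CHF 36575, so the alternative minimum tax is the binding amount.

CHF 164160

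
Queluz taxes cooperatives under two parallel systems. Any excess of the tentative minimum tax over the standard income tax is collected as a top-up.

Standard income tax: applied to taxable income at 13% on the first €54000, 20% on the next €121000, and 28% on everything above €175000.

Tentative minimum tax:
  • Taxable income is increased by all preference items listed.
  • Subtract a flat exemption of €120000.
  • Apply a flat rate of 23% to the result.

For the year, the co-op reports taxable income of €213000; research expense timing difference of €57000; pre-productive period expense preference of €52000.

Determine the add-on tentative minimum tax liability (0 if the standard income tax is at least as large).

Tentative minimum tax:
  Adjusted income: €213000 + €57000 + €52000 = €322000
  Less exemption €120000 → base €202000
  €202000 × 23% = €46460

Standard income tax:
  €54000 × 13% = €7020
  €121000 × 20% = €24200
  €38000 × 28% = €10640
  → €41860

Excess of tentative minimum tax over standard income tax: €46460 − €41860 = €4600.

€4600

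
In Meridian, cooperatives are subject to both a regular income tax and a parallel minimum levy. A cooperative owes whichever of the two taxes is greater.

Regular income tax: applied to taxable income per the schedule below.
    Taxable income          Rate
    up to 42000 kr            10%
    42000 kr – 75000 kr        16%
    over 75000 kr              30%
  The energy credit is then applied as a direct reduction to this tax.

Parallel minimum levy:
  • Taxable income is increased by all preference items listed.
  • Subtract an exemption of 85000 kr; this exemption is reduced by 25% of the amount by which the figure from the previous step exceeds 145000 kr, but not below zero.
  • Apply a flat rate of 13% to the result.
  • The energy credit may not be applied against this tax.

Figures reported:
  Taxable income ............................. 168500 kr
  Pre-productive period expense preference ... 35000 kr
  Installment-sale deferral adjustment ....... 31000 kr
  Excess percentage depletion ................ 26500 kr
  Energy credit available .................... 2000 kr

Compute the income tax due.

Parallel minimum levy:
  Adjusted income: 168500 kr + 35000 kr + 31000 kr + 26500 kr = 261000 kr
  Exemption: 85000 kr − 25% × (261000 kr − 145000 kr) = 85000 kr − 29000 kr = 56000 kr
  Base: 261000 kr − 56000 kr = 205000 kr
  205000 kr × 13% = 26650 kr

Regular income tax:
  42000 kr × 10% = 4200 kr
  33000 kr × 16% = 5280 kr
  93500 kr × 30% = 28050 kr
  → 37530 kr
  Less energy credit 2000 kr → 35530 kr

35530 kr > 26650 kr, so the regular income tax governs.

35530 kr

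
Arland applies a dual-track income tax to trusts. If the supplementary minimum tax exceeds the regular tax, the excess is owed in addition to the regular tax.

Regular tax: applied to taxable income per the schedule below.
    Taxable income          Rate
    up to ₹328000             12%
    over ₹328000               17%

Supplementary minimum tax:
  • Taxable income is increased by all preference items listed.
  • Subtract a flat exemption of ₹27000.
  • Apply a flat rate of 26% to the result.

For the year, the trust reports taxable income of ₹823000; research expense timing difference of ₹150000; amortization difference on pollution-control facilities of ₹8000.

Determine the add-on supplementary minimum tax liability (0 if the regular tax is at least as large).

Supplementary minimum tax:
  Adjusted income: ₹823000 + ₹150000 + ₹8000 = ₹981000
  Less exemption ₹27000 → base ₹954000
  ₹954000 × 26% = ₹248040

Regular tax:
  ₹328000 × 12% = ₹39360
  ₹495000 × 17% = ₹84150
  → ₹123510

Excess of supplementary minimum tax over regular tax: ₹248040 − ₹123510 = ₹124530.

₹124530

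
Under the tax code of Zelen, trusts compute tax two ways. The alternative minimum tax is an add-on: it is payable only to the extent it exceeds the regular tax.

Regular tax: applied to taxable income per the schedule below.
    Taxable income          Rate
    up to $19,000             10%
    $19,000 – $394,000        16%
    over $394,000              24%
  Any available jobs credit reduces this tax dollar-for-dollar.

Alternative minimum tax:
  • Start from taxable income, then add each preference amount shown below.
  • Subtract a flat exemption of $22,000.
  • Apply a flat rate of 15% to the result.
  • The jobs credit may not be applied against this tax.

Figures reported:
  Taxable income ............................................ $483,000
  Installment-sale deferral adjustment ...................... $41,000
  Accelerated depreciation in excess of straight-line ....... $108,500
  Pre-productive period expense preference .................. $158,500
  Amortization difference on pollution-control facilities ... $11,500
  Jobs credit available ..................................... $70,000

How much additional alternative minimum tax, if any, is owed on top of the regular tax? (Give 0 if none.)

Regular tax:
  $19,000 × 10% = $1,900
  $375,000 × 16% = $60,000
  $89,000 × 24% = $21,360
  → $83,260
  Less jobs credit $70,000 → $13,260

Alternative minimum tax:
  Adjusted income: $483,000 + $41,000 + $108,500 + $158,500 + $11,500 = $802,500
  Less exemption $22,000 → base $780,500
  $780,500 × 15% = $117,075

Excess of alternative minimum tax over regular tax: $117,075 − $13,260 = $103,815.

$103,815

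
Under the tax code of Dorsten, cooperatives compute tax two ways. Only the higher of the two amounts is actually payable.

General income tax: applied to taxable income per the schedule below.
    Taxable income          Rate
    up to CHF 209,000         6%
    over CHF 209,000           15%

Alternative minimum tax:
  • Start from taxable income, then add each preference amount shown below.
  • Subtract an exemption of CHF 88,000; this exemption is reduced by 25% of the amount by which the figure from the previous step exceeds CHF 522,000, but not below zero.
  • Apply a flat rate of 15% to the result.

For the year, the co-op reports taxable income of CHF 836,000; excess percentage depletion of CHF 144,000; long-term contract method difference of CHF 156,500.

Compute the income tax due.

CHF 170,475

Alternative minimum tax:
  Adjusted income: CHF 836,000 + CHF 144,000 + CHF 156,500 = CHF 1,136,500
  Exemption: 25% × (CHF 1,136,500 − CHF 522,000) = CHF 153,625 ≥ CHF 88,000, so the exemption is fully phased out
  Base: CHF 1,136,500 − CHF 0 = CHF 1,136,500
  CHF 1,136,500 × 15% = CHF 170,475

General income tax:
  CHF 209,000 × 6% = CHF 12,540
  CHF 627,000 × 15% = CHF 94,050
  → CHF 106,590

CHF 170,475 > CHF 106,590, so the alternative minimum tax is the binding amount.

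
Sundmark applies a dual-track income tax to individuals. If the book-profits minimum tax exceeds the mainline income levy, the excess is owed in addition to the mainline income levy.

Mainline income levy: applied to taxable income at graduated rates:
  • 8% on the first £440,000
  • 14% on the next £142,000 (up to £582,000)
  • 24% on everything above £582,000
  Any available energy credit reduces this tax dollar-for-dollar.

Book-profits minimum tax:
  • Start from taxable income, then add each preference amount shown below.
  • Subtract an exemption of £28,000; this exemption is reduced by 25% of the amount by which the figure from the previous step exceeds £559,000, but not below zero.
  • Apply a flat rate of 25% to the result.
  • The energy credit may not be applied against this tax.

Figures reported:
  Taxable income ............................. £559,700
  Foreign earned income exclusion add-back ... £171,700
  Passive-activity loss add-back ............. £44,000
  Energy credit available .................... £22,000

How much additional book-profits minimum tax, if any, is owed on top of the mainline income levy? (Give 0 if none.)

£163,892

Book-profits minimum tax:
  Adjusted income: £559,700 + £171,700 + £44,000 = £775,400
  Exemption: 25% × (£775,400 − £559,000) = £54,100 ≥ £28,000, so the exemption is fully phased out
  Base: £775,400 − £0 = £775,400
  £775,400 × 25% = £193,850

Mainline income levy:
  £440,000 × 8% = £35,200
  £119,700 × 14% = £16,758
  → £51,958
  Less energy credit £22,000 → £29,958

Excess of book-profits minimum tax over mainline income levy: £193,850 − £29,958 = £163,892.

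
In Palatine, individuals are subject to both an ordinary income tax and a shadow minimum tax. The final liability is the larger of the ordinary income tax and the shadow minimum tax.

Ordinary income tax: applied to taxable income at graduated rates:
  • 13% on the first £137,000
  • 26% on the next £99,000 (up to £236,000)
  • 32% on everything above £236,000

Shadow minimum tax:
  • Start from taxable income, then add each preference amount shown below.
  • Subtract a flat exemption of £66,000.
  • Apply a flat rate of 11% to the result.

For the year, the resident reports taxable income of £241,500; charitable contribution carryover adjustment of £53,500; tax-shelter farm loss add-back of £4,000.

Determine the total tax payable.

Ordinary income tax:
  £137,000 × 13% = £17,810
  £99,000 × 26% = £25,740
  £5,500 × 32% = £1,760
  → £45,310

Shadow minimum tax:
  Adjusted income: £241,500 + £53,500 + £4,000 = £299,000
  Less exemption £66,000 → base £233,000
  £233,000 × 11% = £25,630

£45,310 > £25,630, so the ordinary income tax governs.

£45,310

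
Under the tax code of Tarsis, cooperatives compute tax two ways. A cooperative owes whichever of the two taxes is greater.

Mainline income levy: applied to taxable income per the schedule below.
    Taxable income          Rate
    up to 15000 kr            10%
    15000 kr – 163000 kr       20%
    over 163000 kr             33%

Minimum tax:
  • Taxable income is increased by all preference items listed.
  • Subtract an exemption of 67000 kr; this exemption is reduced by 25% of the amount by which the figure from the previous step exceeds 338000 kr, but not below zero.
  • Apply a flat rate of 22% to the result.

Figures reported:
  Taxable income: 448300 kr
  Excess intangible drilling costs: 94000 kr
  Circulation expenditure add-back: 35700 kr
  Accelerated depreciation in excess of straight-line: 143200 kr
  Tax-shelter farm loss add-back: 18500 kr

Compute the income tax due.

162734 kr

Minimum tax:
  Adjusted income: 448300 kr + 94000 kr + 35700 kr + 143200 kr + 18500 kr = 739700 kr
  Exemption: 25% × (739700 kr − 338000 kr) = 100425 kr ≥ 67000 kr, so the exemption is fully phased out
  Base: 739700 kr − 0 kr = 739700 kr
  739700 kr × 22% = 162734 kr

Mainline income levy:
  15000 kr × 10% = 1500 kr
  148000 kr × 20% = 29600 kr
  285300 kr × 33% = 94149 kr
  → 125249 kr

162734 kr > 125249 kr, so the minimum tax is the binding amount.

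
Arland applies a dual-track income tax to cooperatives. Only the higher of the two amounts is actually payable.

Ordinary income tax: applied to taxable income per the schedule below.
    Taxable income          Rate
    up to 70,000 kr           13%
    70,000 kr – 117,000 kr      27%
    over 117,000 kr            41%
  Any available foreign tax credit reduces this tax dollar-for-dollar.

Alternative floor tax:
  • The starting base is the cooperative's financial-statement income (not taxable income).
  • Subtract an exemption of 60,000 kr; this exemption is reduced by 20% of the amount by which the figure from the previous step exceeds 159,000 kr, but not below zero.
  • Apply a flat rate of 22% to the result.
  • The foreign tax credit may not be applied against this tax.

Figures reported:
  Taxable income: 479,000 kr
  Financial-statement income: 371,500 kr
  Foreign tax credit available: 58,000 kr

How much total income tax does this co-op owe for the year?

112,210 kr

Ordinary income tax:
  70,000 kr × 13% = 9,100 kr
  47,000 kr × 27% = 12,690 kr
  362,000 kr × 41% = 148,420 kr
  → 170,210 kr
  Less foreign tax credit 58,000 kr → 112,210 kr

Alternative floor tax:
  Base (financial-statement income): 371,500 kr
  Exemption: 60,000 kr − 20% × (371,500 kr − 159,000 kr) = 60,000 kr − 42,500 kr = 17,500 kr
  Base: 371,500 kr − 17,500 kr = 354,000 kr
  354,000 kr × 22% = 77,880 kr

112,210 kr > 77,880 kr, so the ordinary income tax governs.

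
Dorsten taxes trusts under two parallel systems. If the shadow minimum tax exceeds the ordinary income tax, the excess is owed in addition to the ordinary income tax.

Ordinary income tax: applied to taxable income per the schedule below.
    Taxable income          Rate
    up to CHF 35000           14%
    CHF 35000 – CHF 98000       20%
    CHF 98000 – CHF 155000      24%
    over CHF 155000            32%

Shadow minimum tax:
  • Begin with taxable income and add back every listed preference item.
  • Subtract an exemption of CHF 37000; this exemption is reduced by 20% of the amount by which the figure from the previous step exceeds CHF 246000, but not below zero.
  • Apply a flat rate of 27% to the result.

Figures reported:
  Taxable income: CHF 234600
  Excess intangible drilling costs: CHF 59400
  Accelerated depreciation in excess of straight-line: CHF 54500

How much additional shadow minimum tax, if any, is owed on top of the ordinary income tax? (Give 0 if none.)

Shadow minimum tax:
  Adjusted income: CHF 234600 + CHF 59400 + CHF 54500 = CHF 348500
  Exemption: CHF 37000 − 20% × (CHF 348500 − CHF 246000) = CHF 37000 − CHF 20500 = CHF 16500
  Base: CHF 348500 − CHF 16500 = CHF 332000
  CHF 332000 × 27% = CHF 89640

Ordinary income tax:
  CHF 35000 × 14% = CHF 4900
  CHF 63000 × 20% = CHF 12600
  CHF 57000 × 24% = CHF 13680
  CHF 79600 × 32% = CHF 25472
  → CHF 56652

Excess of shadow minimum tax over ordinary income tax: CHF 89640 − CHF 56652 = CHF 32988.

CHF 32988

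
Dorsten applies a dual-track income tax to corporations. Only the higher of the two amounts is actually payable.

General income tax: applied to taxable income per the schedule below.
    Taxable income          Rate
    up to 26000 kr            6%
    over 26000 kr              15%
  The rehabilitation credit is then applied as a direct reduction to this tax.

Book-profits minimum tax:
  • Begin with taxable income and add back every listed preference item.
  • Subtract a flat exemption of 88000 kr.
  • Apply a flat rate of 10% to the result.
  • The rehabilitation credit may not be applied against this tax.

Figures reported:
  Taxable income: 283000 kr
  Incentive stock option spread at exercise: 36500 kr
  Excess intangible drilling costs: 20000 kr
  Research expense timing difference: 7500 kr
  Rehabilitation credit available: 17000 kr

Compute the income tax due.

25900 kr

General income tax:
  26000 kr × 6% = 1560 kr
  257000 kr × 15% = 38550 kr
  → 40110 kr
  Less rehabilitation credit 17000 kr → 23110 kr

Book-profits minimum tax:
  Adjusted income: 283000 kr + 36500 kr + 20000 kr + 7500 kr = 347000 kr
  Less exemption 88000 kr → base 259000 kr
  259000 kr × 10% = 25900 kr

25900 kr > 23110 kr, so the book-profits minimum tax is the binding amount.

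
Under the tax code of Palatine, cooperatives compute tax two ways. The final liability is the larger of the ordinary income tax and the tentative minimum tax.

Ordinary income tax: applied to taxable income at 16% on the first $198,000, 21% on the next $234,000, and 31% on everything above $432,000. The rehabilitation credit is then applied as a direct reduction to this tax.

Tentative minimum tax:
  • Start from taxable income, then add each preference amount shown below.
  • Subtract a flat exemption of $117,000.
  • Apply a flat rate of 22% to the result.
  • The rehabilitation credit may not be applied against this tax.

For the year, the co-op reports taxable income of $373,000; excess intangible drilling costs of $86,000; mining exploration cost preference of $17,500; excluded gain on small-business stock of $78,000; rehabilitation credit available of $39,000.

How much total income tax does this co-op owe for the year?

$96,250

Ordinary income tax:
  $198,000 × 16% = $31,680
  $175,000 × 21% = $36,750
  → $68,430
  Less rehabilitation credit $39,000 → $29,430

Tentative minimum tax:
  Adjusted income: $373,000 + $86,000 + $17,500 + $78,000 = $554,500
  Less exemption $117,000 → base $437,500
  $437,500 × 22% = $96,250

$96,250 > $29,430, so the tentative minimum tax is the binding amount.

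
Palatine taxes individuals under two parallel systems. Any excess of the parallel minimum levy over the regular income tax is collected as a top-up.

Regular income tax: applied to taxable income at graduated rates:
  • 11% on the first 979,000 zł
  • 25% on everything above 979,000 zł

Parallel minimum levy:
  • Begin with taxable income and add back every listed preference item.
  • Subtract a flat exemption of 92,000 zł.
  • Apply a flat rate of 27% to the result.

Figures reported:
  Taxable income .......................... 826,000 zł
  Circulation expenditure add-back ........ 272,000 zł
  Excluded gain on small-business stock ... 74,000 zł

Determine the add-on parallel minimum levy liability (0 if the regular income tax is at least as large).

200,740 zł

Regular income tax:
  826,000 zł × 11% = 90,860 zł

Parallel minimum levy:
  Adjusted income: 826,000 zł + 272,000 zł + 74,000 zł = 1,172,000 zł
  Less exemption 92,000 zł → base 1,080,000 zł
  1,080,000 zł × 27% = 291,600 zł

Excess of parallel minimum levy over regular income tax: 291,600 zł − 90,860 zł = 200,740 zł.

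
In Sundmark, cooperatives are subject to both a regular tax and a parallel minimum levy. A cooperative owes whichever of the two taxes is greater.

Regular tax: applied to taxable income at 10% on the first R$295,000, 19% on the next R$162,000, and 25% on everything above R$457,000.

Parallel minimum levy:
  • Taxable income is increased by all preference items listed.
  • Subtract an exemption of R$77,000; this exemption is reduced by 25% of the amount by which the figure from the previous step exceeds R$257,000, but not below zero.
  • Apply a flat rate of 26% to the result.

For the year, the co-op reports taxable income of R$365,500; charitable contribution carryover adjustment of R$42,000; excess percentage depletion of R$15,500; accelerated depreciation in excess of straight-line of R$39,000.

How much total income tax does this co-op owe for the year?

Parallel minimum levy:
  Adjusted income: R$365,500 + R$42,000 + R$15,500 + R$39,000 = R$462,000
  Exemption: R$77,000 − 25% × (R$462,000 − R$257,000) = R$77,000 − R$51,250 = R$25,750
  Base: R$462,000 − R$25,750 = R$436,250
  R$436,250 × 26% = R$113,425

Regular tax:
  R$295,000 × 10% = R$29,500
  R$70,500 × 19% = R$13,395
  → R$42,895

R$113,425 > R$42,895, so the parallel minimum levy is the binding amount.

R$113,425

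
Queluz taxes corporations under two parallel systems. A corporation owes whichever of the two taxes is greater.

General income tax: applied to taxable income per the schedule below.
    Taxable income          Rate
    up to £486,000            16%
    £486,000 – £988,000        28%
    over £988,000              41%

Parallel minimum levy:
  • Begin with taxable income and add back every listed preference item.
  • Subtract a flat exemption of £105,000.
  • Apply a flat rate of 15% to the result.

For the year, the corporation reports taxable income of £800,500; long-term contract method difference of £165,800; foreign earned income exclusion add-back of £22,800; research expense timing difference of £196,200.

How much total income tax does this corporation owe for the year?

£165,820

Parallel minimum levy:
  Adjusted income: £800,500 + £165,800 + £22,800 + £196,200 = £1,185,300
  Less exemption £105,000 → base £1,080,300
  £1,080,300 × 15% = £162,045

General income tax:
  £486,000 × 16% = £77,760
  £314,500 × 28% = £88,060
  → £165,820

£165,820 > £162,045, so the general income tax governs.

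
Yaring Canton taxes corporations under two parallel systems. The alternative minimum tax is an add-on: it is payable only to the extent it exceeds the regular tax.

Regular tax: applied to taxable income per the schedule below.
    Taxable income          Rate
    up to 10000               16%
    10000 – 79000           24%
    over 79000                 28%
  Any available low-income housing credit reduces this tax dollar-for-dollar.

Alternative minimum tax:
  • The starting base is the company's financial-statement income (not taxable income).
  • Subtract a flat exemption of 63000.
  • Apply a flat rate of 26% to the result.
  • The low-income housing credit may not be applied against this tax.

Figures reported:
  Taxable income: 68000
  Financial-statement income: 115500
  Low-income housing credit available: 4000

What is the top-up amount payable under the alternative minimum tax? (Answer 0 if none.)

Regular tax:
  10000 × 16% = 1600
  58000 × 24% = 13920
  → 15520
  Less low-income housing credit 4000 → 11520

Alternative minimum tax:
  Base (financial-statement income): 115500
  Less exemption 63000 → base 52500
  52500 × 26% = 13650

Excess of alternative minimum tax over regular tax: 13650 − 11520 = 2130.

2130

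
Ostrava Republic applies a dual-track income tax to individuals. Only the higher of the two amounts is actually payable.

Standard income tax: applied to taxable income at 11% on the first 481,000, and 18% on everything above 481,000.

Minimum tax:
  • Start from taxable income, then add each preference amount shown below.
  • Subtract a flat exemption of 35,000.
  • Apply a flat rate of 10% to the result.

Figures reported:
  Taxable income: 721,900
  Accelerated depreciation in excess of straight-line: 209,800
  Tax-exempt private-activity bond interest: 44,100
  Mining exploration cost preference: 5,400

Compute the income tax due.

Standard income tax:
  481,000 × 11% = 52,910
  240,900 × 18% = 43,362
  → 96,272

Minimum tax:
  Adjusted income: 721,900 + 209,800 + 44,100 + 5,400 = 981,200
  Less exemption 35,000 → base 946,200
  946,200 × 10% = 94,620

96,272 > 94,620, so the standard income tax governs.

96,272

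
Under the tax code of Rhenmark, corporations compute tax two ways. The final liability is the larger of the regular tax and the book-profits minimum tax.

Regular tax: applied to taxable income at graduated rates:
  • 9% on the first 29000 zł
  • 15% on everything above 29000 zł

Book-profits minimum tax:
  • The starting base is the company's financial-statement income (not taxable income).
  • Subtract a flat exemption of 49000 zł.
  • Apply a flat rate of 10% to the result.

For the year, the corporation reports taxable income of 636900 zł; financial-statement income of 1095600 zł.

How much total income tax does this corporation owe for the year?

Regular tax:
  29000 zł × 9% = 2610 zł
  607900 zł × 15% = 91185 zł
  → 93795 zł

Book-profits minimum tax:
  Base (financial-statement income): 1095600 zł
  Less exemption 49000 zł → base 1046600 zł
  1046600 zł × 10% = 104660 zł

104660 zł > 93795 zł, so the book-profits minimum tax is the binding amount.

104660 zł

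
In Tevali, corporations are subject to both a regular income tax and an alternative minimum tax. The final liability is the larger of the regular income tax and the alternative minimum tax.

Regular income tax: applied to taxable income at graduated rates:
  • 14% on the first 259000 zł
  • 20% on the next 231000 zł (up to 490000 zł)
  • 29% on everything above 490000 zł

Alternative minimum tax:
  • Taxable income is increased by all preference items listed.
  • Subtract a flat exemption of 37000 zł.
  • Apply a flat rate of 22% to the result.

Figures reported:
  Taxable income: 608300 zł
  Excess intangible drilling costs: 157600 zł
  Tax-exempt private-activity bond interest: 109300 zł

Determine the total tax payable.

184404 zł

Alternative minimum tax:
  Adjusted income: 608300 zł + 157600 zł + 109300 zł = 875200 zł
  Less exemption 37000 zł → base 838200 zł
  838200 zł × 22% = 184404 zł

Regular income tax:
  259000 zł × 14% = 36260 zł
  231000 zł × 20% = 46200 zł
  118300 zł × 29% = 34307 zł
  → 116767 zł

184404 zł > 116767 zł, so the alternative minimum tax is the binding amount.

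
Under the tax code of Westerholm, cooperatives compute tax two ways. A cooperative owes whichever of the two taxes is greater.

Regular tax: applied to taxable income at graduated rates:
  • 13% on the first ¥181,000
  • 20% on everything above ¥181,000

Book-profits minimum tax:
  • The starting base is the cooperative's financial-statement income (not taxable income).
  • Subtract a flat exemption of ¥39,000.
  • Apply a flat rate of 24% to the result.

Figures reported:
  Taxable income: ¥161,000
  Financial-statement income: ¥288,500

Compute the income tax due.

¥59,880

Book-profits minimum tax:
  Base (financial-statement income): ¥288,500
  Less exemption ¥39,000 → base ¥249,500
  ¥249,500 × 24% = ¥59,880

Regular tax:
  ¥161,000 × 13% = ¥20,930

¥59,880 > ¥20,930, so the book-profits minimum tax is the binding amount.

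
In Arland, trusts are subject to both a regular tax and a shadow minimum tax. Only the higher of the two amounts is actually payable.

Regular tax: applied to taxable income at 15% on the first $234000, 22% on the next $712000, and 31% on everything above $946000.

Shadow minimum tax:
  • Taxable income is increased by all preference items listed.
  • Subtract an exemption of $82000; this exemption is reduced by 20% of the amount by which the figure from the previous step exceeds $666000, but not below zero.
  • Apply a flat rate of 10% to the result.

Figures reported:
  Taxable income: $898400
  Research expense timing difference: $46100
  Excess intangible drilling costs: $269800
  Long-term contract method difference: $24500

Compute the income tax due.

$181268

Regular tax:
  $234000 × 15% = $35100
  $664400 × 22% = $146168
  → $181268

Shadow minimum tax:
  Adjusted income: $898400 + $46100 + $269800 + $24500 = $1238800
  Exemption: 20% × ($1238800 − $666000) = $114560 ≥ $82000, so the exemption is fully phased out
  Base: $1238800 − $0 = $1238800
  $1238800 × 10% = $123880

$181268 > $123880, so the regular tax governs.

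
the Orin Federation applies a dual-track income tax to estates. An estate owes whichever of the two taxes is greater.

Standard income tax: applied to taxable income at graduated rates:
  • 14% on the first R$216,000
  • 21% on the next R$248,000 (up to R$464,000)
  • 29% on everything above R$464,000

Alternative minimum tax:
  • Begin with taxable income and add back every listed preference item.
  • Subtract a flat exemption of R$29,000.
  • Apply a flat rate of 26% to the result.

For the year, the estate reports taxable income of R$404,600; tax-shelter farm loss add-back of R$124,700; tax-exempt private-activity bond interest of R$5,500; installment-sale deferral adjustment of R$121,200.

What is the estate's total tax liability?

R$163,020

Alternative minimum tax:
  Adjusted income: R$404,600 + R$124,700 + R$5,500 + R$121,200 = R$656,000
  Less exemption R$29,000 → base R$627,000
  R$627,000 × 26% = R$163,020

Standard income tax:
  R$216,000 × 14% = R$30,240
  R$188,600 × 21% = R$39,606
  → R$69,846

R$163,020 > R$69,846, so the alternative minimum tax is the binding amount.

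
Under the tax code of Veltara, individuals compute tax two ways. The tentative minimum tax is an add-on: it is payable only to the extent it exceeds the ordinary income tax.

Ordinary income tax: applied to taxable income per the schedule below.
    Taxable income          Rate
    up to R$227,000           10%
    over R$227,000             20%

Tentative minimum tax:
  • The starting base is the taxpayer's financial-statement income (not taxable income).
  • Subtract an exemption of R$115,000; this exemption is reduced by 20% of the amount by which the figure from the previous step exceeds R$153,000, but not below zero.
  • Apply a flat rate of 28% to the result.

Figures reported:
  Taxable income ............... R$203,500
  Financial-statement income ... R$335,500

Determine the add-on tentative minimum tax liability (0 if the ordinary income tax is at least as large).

R$51,610

Ordinary income tax:
  R$203,500 × 10% = R$20,350

Tentative minimum tax:
  Base (financial-statement income): R$335,500
  Exemption: R$115,000 − 20% × (R$335,500 − R$153,000) = R$115,000 − R$36,500 = R$78,500
  Base: R$335,500 − R$78,500 = R$257,000
  R$257,000 × 28% = R$71,960

Excess of tentative minimum tax over ordinary income tax: R$71,960 − R$20,350 = R$51,610.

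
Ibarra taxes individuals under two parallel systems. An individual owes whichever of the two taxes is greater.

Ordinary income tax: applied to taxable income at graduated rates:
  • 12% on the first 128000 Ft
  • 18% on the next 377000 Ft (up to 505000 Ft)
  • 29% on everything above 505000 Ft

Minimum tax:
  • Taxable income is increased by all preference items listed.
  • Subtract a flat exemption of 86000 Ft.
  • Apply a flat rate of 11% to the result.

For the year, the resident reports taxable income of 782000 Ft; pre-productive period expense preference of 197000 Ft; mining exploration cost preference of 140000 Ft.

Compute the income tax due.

Ordinary income tax:
  128000 Ft × 12% = 15360 Ft
  377000 Ft × 18% = 67860 Ft
  277000 Ft × 29% = 80330 Ft
  → 163550 Ft

Minimum tax:
  Adjusted income: 782000 Ft + 197000 Ft + 140000 Ft = 1119000 Ft
  Less exemption 86000 Ft → base 1033000 Ft
  1033000 Ft × 11% = 113630 Ft

163550 Ft > 113630 Ft, so the ordinary income tax governs.

163550 Ft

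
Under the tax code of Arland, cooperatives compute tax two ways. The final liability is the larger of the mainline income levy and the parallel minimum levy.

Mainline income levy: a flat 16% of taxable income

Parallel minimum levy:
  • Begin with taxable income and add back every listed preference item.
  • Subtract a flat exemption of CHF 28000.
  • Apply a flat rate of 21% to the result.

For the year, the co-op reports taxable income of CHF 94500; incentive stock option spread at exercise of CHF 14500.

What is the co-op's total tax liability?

CHF 17010

Mainline income levy:
  CHF 94500 × 16% = CHF 15120

Parallel minimum levy:
  Adjusted income: CHF 94500 + CHF 14500 = CHF 109000
  Less exemption CHF 28000 → base CHF 81000
  CHF 81000 × 21% = CHF 17010

CHF 17010 > CHF 15120, so the parallel minimum levy is the binding amount.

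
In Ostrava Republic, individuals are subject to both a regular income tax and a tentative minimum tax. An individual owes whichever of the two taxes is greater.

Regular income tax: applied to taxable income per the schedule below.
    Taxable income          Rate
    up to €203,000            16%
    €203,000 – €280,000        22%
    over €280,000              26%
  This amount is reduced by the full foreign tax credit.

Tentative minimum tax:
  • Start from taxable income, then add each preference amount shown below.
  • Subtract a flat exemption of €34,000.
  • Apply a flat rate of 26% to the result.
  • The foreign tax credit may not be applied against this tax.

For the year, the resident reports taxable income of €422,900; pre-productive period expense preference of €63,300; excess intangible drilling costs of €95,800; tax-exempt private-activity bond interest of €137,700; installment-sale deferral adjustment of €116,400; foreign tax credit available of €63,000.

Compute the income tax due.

Regular income tax:
  €203,000 × 16% = €32,480
  €77,000 × 22% = €16,940
  €142,900 × 26% = €37,154
  → €86,574
  Less foreign tax credit €63,000 → €23,574

Tentative minimum tax:
  Adjusted income: €422,900 + €63,300 + €95,800 + €137,700 + €116,400 = €836,100
  Less exemption €34,000 → base €802,100
  €802,100 × 26% = €208,546

€208,546 > €23,574, so the tentative minimum tax is the binding amount.

€208,546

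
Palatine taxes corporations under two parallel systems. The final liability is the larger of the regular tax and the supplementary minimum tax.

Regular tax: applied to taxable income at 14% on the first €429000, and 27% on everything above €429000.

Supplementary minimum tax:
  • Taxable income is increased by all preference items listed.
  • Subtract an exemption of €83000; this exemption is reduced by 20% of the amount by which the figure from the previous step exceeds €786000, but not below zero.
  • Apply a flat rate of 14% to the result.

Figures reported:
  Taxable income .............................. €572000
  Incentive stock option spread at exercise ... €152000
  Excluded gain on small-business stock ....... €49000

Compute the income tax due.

€98670

Regular tax:
  €429000 × 14% = €60060
  €143000 × 27% = €38610
  → €98670

Supplementary minimum tax:
  Adjusted income: €572000 + €152000 + €49000 = €773000
  Exemption: €773000 ≤ €786000, so full €83000 applies
  Base: €773000 − €83000 = €690000
  €690000 × 14% = €96600

€98670 > €96600, so the regular tax governs.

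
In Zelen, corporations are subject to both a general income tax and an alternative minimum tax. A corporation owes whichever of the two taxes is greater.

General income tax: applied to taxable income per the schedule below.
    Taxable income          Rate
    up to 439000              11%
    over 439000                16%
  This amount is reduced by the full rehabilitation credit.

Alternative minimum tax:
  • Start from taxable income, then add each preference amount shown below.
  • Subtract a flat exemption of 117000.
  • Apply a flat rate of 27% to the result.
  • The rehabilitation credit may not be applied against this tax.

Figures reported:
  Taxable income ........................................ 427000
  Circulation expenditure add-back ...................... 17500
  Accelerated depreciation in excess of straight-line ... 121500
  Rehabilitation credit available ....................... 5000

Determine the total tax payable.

121230

Alternative minimum tax:
  Adjusted income: 427000 + 17500 + 121500 = 566000
  Less exemption 117000 → base 449000
  449000 × 27% = 121230

General income tax:
  427000 × 11% = 46970
  Less rehabilitation credit 5000 → 41970

121230 > 41970, so the alternative minimum tax is the binding amount.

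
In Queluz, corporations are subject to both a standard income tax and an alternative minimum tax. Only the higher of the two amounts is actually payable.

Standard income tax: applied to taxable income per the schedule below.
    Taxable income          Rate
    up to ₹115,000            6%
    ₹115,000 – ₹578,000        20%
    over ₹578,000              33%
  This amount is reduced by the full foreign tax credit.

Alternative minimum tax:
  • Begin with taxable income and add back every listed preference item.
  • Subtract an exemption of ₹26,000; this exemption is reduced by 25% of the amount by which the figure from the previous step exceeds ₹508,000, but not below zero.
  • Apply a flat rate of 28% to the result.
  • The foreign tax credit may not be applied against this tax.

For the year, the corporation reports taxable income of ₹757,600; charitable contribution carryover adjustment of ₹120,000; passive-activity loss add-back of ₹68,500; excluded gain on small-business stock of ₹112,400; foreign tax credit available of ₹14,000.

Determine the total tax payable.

Alternative minimum tax:
  Adjusted income: ₹757,600 + ₹120,000 + ₹68,500 + ₹112,400 = ₹1,058,500
  Exemption: 25% × (₹1,058,500 − ₹508,000) = ₹137,625 ≥ ₹26,000, so the exemption is fully phased out
  Base: ₹1,058,500 − ₹0 = ₹1,058,500
  ₹1,058,500 × 28% = ₹296,380

Standard income tax:
  ₹115,000 × 6% = ₹6,900
  ₹463,000 × 20% = ₹92,600
  ₹179,600 × 33% = ₹59,268
  → ₹158,768
  Less foreign tax credit ₹14,000 → ₹144,768

₹296,380 > ₹144,768, so the alternative minimum tax is the binding amount.

₹296,380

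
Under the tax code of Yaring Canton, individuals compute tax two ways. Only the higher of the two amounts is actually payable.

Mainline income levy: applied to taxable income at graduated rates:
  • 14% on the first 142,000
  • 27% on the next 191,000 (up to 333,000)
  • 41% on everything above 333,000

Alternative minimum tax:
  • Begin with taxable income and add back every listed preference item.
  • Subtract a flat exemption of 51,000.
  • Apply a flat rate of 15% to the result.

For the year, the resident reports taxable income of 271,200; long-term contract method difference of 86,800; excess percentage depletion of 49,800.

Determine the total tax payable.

Alternative minimum tax:
  Adjusted income: 271,200 + 86,800 + 49,800 = 407,800
  Less exemption 51,000 → base 356,800
  356,800 × 15% = 53,520

Mainline income levy:
  142,000 × 14% = 19,880
  129,200 × 27% = 34,884
  → 54,764

54,764 > 53,520, so the mainline income levy governs.

54,764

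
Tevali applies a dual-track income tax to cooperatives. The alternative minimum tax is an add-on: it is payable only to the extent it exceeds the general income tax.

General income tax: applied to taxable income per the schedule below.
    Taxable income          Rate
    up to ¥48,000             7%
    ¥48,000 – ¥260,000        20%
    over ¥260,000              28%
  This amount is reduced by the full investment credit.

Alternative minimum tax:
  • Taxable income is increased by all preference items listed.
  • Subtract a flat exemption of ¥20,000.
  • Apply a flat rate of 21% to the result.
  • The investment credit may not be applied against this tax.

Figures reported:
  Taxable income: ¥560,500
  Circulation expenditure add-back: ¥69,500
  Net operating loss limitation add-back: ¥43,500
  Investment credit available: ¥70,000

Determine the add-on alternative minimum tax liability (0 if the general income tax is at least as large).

¥77,335

Alternative minimum tax:
  Adjusted income: ¥560,500 + ¥69,500 + ¥43,500 = ¥673,500
  Less exemption ¥20,000 → base ¥653,500
  ¥653,500 × 21% = ¥137,235

General income tax:
  ¥48,000 × 7% = ¥3,360
  ¥212,000 × 20% = ¥42,400
  ¥300,500 × 28% = ¥84,140
  → ¥129,900
  Less investment credit ¥70,000 → ¥59,900

Excess of alternative minimum tax over general income tax: ¥137,235 − ¥59,900 = ¥77,335.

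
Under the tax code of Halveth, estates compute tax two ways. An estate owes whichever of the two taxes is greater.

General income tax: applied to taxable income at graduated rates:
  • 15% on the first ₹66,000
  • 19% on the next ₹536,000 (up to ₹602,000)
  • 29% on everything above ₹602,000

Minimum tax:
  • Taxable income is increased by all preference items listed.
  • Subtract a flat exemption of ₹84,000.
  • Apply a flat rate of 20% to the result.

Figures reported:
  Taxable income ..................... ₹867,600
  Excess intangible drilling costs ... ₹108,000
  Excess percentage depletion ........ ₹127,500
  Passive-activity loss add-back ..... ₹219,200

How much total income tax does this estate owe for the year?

General income tax:
  ₹66,000 × 15% = ₹9,900
  ₹536,000 × 19% = ₹101,840
  ₹265,600 × 29% = ₹77,024
  → ₹188,764

Minimum tax:
  Adjusted income: ₹867,600 + ₹108,000 + ₹127,500 + ₹219,200 = ₹1,322,300
  Less exemption ₹84,000 → base ₹1,238,300
  ₹1,238,300 × 20% = ₹247,660

₹247,660 > ₹188,764, so the minimum tax is the binding amount.

₹247,660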